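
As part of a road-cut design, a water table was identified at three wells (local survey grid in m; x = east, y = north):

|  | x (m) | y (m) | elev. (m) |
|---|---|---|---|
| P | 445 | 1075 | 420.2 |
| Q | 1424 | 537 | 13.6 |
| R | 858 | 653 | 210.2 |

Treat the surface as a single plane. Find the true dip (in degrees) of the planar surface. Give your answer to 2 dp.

20.04°

Let the plane be z = a·x + b·y + c.
Q−P: 979a − 538b = −406.6;  R−P: 413a − 422b = −210.
Solving gives a = −0.30692, b = 0.19725.
Gradient magnitude |∇z| = √(a² + b²) = √(0.09420 + 0.03891) = 0.36484.
True dip = arctan(0.36484) = 20.04°, dipping toward ESE (azimuth ≈ 123°).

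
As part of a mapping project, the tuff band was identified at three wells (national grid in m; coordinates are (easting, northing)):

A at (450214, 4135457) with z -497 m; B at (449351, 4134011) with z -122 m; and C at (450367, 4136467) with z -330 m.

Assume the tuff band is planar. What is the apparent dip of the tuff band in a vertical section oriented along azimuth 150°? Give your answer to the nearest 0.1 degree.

Two edge vectors: A→B = (-863, -1446, 375), A→C = (153, 1010, 167).
Normal n = (A→B) × (A→C) = (-620232, 201496, -650392).
So ∂z/∂E = −n_x/n_z = −0.95363 and ∂z/∂N = −n_y/n_z = 0.30981.
Unit vector along 150° is (sin 150°, cos 150°) = (0.5000, -0.8660).
Slope in that direction = a·(0.5000) + b·(-0.8660) = −0.74511.
Apparent dip = arctan|0.74511| = 36.7° (true dip is 45.1°, so apparent ≤ true as expected).

36.7°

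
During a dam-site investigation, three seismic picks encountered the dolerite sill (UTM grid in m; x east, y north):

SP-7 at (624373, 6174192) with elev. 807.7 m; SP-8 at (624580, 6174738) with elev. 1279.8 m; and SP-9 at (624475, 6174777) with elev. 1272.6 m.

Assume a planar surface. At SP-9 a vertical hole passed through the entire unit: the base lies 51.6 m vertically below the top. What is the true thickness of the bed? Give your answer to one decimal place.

Two edge vectors: SP-7→SP-8 = (207, 546, 472.1), SP-7→SP-9 = (102, 585, 464.9).
Normal n = (SP-7→SP-8) × (SP-7→SP-9) = (-22343.1, -48080.1, 65403).
So ∂z/∂x = −n_x/n_z = 0.34162 and ∂z/∂y = −n_y/n_z = 0.73514.
|∇z| = √(a²+b²) = 0.81064, so dip δ = arctan(0.81064) = 39.03°.
True thickness = vertical thickness × cos δ = 51.6 × cos 39.03° = 40.1 m.

40.1 m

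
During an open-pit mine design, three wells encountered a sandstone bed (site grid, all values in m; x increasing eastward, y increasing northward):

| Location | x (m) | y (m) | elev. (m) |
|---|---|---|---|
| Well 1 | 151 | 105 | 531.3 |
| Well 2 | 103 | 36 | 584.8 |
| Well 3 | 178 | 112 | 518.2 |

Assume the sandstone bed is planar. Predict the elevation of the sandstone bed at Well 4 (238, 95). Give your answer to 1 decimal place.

506.5 m

Two edge vectors: Well 1→Well 2 = (-48, -69, 53.5), Well 1→Well 3 = (27, 7, -13.1).
Normal n = (Well 1→Well 2) × (Well 1→Well 3) = (529.4, 815.7, 1527).
So ∂z/∂x = −n_x/n_z = −0.34669 and ∂z/∂y = −n_y/n_z = −0.53418.
Intercept c from Well 1: 531.3 + 52.35 + 56.09 = 639.74.
At (238, 95): z = −82.5 − 50.7 + 639.74 = 506.5 m.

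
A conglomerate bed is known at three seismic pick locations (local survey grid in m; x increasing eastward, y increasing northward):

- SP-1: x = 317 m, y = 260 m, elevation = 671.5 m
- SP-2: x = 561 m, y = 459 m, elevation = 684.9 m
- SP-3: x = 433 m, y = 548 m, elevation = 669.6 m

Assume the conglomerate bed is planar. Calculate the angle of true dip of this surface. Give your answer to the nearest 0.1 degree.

Let the plane be z = a·x + b·y + c.
SP-2−SP-1: 244a + 199b = 13.4;  SP-3−SP-1: 116a + 288b = −1.9.
Solving gives a = 0.08980, b = −0.04277.
Gradient magnitude |∇z| = √(a² + b²) = √(0.00806 + 0.00183) = 0.09946.
True dip = arctan(0.09946) = 5.7°, dipping toward WNW (azimuth ≈ 295°).

5.7°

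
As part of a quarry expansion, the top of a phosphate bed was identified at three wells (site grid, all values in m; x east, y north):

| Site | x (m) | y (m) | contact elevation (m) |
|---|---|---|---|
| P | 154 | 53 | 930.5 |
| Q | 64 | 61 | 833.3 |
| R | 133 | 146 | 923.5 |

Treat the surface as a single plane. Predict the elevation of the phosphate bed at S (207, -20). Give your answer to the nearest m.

976 m

Let the plane be z = a·x + b·y + c.
Q−P: −90a + 8b = −97.2;  R−P: −21a + 93b = −7.
Solving gives a = 1.09529, b = 0.17206.
Then c = 930.5 − a·154 − b·53 = 752.71.
At (207, -20): z = 226.7 − 3.4 + 752.71 = 976.0 m.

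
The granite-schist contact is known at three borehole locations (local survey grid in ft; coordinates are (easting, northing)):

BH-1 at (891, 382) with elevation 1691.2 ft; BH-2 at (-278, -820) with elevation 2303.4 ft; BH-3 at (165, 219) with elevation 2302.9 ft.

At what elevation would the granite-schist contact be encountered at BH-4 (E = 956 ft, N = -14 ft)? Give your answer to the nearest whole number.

Two edge vectors: BH-1→BH-2 = (-1169, -1202, 612.2), BH-1→BH-3 = (-726, -163, 611.7).
Normal n = (BH-1→BH-2) × (BH-1→BH-3) = (-635474.8, 270620.1, -682105).
So ∂z/∂E = −n_x/n_z = −0.93164 and ∂z/∂N = −n_y/n_z = 0.39674.
Intercept c from BH-1: 1691.2 + 830.09 − 151.56 = 2369.73.
At (956, -14): z = −890.6 − 5.6 + 2369.73 = 1473.5 ft.

1474 ft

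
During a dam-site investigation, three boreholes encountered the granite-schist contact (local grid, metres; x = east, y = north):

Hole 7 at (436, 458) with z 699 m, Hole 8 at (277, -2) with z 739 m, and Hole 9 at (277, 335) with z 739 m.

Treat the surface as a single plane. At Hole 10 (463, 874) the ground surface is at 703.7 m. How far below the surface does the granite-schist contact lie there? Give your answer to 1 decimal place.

Let the plane be z = a·x + b·y + c.
Hole 8−Hole 7: −159a − 460b = 40;  Hole 9−Hole 7: −159a − 123b = 40.
Solving gives a = −0.25157, b = 0.00000.
Then c = 699 − a·436 − b·458 = 808.69.
At (463, 874): z_contact = −116.48 + 0.00 + 808.69 = 692.21 m.
Depth below ground = 703.7 − 692.21 = 11.5 m.

11.5 m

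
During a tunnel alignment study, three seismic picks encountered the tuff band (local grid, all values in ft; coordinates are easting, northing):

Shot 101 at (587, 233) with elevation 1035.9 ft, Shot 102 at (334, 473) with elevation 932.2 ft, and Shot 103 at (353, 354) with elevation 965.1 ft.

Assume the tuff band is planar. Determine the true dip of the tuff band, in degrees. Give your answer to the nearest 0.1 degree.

16.9°

Two edge vectors: Shot 101→Shot 102 = (-253, 240, -103.7), Shot 101→Shot 103 = (-234, 121, -70.8).
Normal n = (Shot 101→Shot 102) × (Shot 101→Shot 103) = (-4444.3, 6353.4, 25547).
So ∂z/∂easting = −n_x/n_z = 0.17397 and ∂z/∂northing = −n_y/n_z = −0.24869.
Gradient magnitude |∇z| = √(a² + b²) = √(0.03026 + 0.06185) = 0.30350.
True dip = arctan(0.30350) = 16.9°, dipping toward NW (azimuth ≈ 325°).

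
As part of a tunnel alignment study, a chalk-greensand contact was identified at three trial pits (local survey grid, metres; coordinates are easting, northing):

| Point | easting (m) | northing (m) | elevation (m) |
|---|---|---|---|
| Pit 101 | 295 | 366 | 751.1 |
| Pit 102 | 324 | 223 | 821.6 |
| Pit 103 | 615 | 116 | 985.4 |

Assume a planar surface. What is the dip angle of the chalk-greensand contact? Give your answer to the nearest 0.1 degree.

Two edge vectors: Pit 101→Pit 102 = (29, -143, 70.5), Pit 101→Pit 103 = (320, -250, 234.3).
Normal n = (Pit 101→Pit 102) × (Pit 101→Pit 103) = (-15879.9, 15765.3, 38510).
So ∂z/∂easting = −n_x/n_z = 0.41236 and ∂z/∂northing = −n_y/n_z = −0.40938.
Gradient magnitude |∇z| = √(a² + b²) = √(0.17004 + 0.16759) = 0.58106.
True dip = arctan(0.58106) = 30.2°, dipping toward NW (azimuth ≈ 315°).

30.2°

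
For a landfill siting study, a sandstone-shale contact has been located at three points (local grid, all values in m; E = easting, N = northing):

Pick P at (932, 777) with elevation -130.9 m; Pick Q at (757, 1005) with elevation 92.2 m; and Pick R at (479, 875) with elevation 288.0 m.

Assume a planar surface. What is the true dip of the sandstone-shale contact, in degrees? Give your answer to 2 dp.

42.42°

Two edge vectors: Pick P→Pick Q = (-175, 228, 223.1), Pick P→Pick R = (-453, 98, 418.9).
Normal n = (Pick P→Pick Q) × (Pick P→Pick R) = (73645.4, -27756.8, 86134).
So ∂z/∂E = −n_x/n_z = −0.85501 and ∂z/∂N = −n_y/n_z = 0.32225.
Gradient magnitude |∇z| = √(a² + b²) = √(0.73104 + 0.10385) = 0.91372.
True dip = arctan(0.91372) = 42.42°, dipping toward ESE (azimuth ≈ 111°).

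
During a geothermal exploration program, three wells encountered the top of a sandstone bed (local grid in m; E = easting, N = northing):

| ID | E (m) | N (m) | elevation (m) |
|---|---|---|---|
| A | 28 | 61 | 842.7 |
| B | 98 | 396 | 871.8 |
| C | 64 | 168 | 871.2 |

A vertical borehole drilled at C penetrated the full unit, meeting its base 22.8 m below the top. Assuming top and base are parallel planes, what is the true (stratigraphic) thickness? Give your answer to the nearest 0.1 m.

13.1 m

Two edge vectors: A→B = (70, 335, 29.1), A→C = (36, 107, 28.5).
Normal n = (A→B) × (A→C) = (6433.8, -947.4, -4570).
So ∂z/∂E = −n_x/n_z = 1.40783 and ∂z/∂N = −n_y/n_z = −0.20731.
|∇z| = √(a²+b²) = 1.42302, so dip δ = arctan(1.42302) = 54.90°.
True thickness = vertical thickness × cos δ = 22.8 × cos 54.90° = 13.1 m.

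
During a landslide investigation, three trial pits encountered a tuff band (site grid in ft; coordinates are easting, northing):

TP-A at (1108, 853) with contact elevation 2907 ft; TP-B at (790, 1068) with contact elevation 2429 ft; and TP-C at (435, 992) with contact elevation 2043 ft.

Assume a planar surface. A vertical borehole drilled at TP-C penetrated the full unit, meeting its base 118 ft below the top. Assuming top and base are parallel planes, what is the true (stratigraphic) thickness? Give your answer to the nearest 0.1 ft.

72.8 ft

Let the plane be z = a·easting + b·northing + c.
TP-B−TP-A: −318a + 215b = −478;  TP-C−TP-A: −673a + 139b = −864.
Solving gives a = 1.18733, b = −0.46712.
|∇z| = √(a²+b²) = 1.27591, so dip δ = arctan(1.27591) = 51.91°.
True thickness = vertical thickness × cos δ = 118 × cos 51.91° = 72.8 ft.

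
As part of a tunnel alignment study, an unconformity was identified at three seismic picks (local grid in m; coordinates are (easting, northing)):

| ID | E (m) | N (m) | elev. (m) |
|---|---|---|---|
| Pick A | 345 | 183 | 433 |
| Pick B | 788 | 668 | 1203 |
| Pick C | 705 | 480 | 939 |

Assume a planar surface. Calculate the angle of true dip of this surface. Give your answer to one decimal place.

52.3°

Let the plane be z = a·E + b·N + c.
Pick B−Pick A: 443a + 485b = 770;  Pick C−Pick A: 360a + 297b = 506.
Solving gives a = 0.38858, b = 1.23270.
Gradient magnitude |∇z| = √(a² + b²) = √(0.15099 + 1.51956) = 1.29250.
True dip = arctan(1.29250) = 52.3°, dipping toward SSW (azimuth ≈ 197°).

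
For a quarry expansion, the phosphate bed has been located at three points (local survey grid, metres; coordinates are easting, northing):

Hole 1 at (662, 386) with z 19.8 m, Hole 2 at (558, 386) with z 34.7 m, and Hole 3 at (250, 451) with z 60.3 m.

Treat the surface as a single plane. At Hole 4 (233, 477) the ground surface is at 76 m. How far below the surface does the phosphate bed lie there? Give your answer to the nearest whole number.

Let the plane be z = a·easting + b·northing + c.
Hole 2−Hole 1: −104a + 0b = 14.9;  Hole 3−Hole 1: −412a + 65b = 40.5.
Solving gives a = −0.14327, b = −0.28503.
Then c = 19.8 − a·662 − b·386 = 224.67.
At (233, 477): z_contact = −33.4 − 136.0 + 224.67 = 55.3 m.
Depth below ground = 76 − 55.3 = 21 m.

21 m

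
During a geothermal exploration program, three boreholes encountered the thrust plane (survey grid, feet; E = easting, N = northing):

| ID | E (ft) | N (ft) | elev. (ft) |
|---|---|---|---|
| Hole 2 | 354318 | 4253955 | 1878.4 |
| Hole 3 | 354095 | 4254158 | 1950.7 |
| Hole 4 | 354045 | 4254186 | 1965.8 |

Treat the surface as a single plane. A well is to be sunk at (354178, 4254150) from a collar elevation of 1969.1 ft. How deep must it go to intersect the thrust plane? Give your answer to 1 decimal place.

Two edge vectors: Hole 2→Hole 3 = (-223, 203, 72.3), Hole 2→Hole 4 = (-273, 231, 87.4).
Normal n = (Hole 2→Hole 3) × (Hole 2→Hole 4) = (1040.9, -247.7, 3906).
So ∂z/∂E = −n_x/n_z = −0.266487455 and ∂z/∂N = −n_y/n_z = 0.063415259.
Intercept c from Hole 2: 1878.4 + 94421.30 − 269765.66 = −173465.95.
At (354178, 4254150): z_contact = −94383.99 + 269778.02 − 173465.95 = 1928.07 ft.
Depth below ground = 1969.1 − 1928.07 = 41.0 ft.

41.0 ft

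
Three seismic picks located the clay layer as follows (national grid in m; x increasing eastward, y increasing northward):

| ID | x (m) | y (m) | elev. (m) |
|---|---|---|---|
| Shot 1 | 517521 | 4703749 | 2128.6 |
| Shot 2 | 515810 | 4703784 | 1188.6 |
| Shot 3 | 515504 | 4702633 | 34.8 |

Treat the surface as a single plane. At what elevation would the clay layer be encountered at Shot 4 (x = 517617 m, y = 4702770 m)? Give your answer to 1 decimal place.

1349.2 m

Let the plane be z = a·x + b·y + c.
Shot 2−Shot 1: −1711a + 35b = −940;  Shot 3−Shot 1: −2017a − 1116b = −2093.8.
Solving gives a = 0.566809473, b = 0.851743094.
Then c = 2128.6 − a·517521 − b·4703749 = −4297592.93.
At (517617, 4702770): z = 293390.2 + 4005551.9 − 4297592.93 = 1349.2 m.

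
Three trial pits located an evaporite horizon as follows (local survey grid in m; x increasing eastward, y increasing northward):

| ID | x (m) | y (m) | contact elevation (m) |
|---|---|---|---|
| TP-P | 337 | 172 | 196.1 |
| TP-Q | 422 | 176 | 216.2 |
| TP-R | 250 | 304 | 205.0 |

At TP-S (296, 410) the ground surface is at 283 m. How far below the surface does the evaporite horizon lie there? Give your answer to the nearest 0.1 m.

Two edge vectors: TP-P→TP-Q = (85, 4, 20.1), TP-P→TP-R = (-87, 132, 8.9).
Normal n = (TP-P→TP-Q) × (TP-P→TP-R) = (-2617.6, -2505.2, 11568).
So ∂z/∂x = −n_x/n_z = 0.22628 and ∂z/∂y = −n_y/n_z = 0.21656.
Intercept c from TP-P: 196.1 − 76.26 − 37.25 = 82.60.
At (296, 410): z_contact = 66.98 + 88.79 + 82.60 = 238.36 m.
Depth below ground = 283 − 238.36 = 44.6 m.

44.6 m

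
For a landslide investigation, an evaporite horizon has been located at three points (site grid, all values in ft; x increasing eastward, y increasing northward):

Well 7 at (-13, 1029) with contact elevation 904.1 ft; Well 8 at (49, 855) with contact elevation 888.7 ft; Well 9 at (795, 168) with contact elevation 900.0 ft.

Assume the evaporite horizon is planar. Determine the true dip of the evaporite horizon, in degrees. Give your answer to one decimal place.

Two edge vectors: Well 7→Well 8 = (62, -174, -15.4), Well 7→Well 9 = (808, -861, -4.1).
Normal n = (Well 7→Well 8) × (Well 7→Well 9) = (-12546, -12189, 87210).
So ∂z/∂x = −n_x/n_z = 0.14386 and ∂z/∂y = −n_y/n_z = 0.13977.
Gradient magnitude |∇z| = √(a² + b²) = √(0.02070 + 0.01953) = 0.20057.
True dip = arctan(0.20057) = 11.3°, dipping toward SW (azimuth ≈ 226°).

11.3°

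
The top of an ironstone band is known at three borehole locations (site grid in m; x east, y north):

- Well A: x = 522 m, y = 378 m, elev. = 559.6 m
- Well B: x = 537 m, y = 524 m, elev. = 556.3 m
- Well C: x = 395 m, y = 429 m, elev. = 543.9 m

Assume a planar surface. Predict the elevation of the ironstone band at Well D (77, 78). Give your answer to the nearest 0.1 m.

520.8 m

Let the plane be z = a·x + b·y + c.
Well B−Well A: 15a + 146b = −3.3;  Well C−Well A: −127a + 51b = −15.7.
Solving gives a = 0.11001, b = −0.03390.
Then c = 559.6 − a·522 − b·378 = 514.99.
At (77, 78): z = 8.5 − 2.6 + 514.99 = 520.8 m.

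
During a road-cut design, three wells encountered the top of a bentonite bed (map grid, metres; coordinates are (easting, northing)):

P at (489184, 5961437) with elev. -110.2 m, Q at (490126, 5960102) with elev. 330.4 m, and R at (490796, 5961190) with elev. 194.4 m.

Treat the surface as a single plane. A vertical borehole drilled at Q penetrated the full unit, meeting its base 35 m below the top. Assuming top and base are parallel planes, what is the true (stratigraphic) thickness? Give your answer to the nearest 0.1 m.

33.8 m

Let the plane be z = a·E + b·N + c.
Q−P: 942a − 1335b = 440.6;  R−P: 1612a − 247b = 304.6.
Solving gives a = 0.15516, b = −0.22055.
|∇z| = √(a²+b²) = 0.26966, so dip δ = arctan(0.26966) = 15.09°.
True thickness = vertical thickness × cos δ = 35 × cos 15.09° = 33.8 m.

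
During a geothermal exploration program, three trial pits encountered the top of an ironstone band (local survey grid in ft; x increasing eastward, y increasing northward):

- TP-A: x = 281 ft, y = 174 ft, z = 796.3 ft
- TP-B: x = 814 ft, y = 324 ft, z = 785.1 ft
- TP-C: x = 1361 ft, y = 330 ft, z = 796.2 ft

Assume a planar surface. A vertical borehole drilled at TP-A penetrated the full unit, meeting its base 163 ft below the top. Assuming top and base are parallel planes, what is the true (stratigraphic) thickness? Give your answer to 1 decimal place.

Two edge vectors: TP-A→TP-B = (533, 150, -11.2), TP-A→TP-C = (1080, 156, -0.1).
Normal n = (TP-A→TP-B) × (TP-A→TP-C) = (1732.2, -12042.7, -78852).
So ∂z/∂x = −n_x/n_z = 0.02197 and ∂z/∂y = −n_y/n_z = −0.15273.
|∇z| = √(a²+b²) = 0.15430, so dip δ = arctan(0.15430) = 8.77°.
True thickness = vertical thickness × cos δ = 163 × cos 8.77° = 161.1 ft.

161.1 ft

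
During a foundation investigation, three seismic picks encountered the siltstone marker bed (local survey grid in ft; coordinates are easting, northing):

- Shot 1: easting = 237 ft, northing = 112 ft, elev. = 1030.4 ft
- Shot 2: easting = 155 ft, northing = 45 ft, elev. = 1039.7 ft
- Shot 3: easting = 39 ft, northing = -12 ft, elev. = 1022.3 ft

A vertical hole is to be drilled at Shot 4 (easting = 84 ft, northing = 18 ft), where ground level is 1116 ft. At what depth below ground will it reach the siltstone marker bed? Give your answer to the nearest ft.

Let the plane be z = a·easting + b·northing + c.
Shot 2−Shot 1: −82a − 67b = 9.3;  Shot 3−Shot 1: −198a − 124b = −8.1.
Solving gives a = 0.54742, b = −0.80878.
Then c = 1030.4 − a·237 − b·112 = 991.25.
At (84, 18): z_contact = 46.0 − 14.6 + 991.25 = 1022.7 ft.
Depth below ground = 1116 − 1022.7 = 93 ft.

93 ft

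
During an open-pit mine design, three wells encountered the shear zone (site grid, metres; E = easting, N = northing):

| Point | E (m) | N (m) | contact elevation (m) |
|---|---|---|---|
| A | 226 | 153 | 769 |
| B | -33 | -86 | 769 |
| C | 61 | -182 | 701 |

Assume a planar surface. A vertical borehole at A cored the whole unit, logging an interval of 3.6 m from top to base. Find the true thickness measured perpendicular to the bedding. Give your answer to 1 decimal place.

3.2 m

Let the plane be z = a·E + b·N + c.
B−A: −259a − 239b = 0;  C−A: −165a − 335b = −68.
Solving gives a = −0.34338, b = 0.37211.
|∇z| = √(a²+b²) = 0.50633, so dip δ = arctan(0.50633) = 26.85°.
True thickness = vertical thickness × cos δ = 3.6 × cos 26.85° = 3.2 m.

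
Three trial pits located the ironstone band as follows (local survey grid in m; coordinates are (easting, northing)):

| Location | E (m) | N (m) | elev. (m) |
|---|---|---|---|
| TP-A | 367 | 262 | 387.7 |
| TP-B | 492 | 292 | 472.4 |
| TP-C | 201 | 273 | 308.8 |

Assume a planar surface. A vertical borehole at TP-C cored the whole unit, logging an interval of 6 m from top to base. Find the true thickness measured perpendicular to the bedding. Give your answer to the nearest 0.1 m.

Two edge vectors: TP-A→TP-B = (125, 30, 84.7), TP-A→TP-C = (-166, 11, -78.9).
Normal n = (TP-A→TP-B) × (TP-A→TP-C) = (-3298.7, -4197.7, 6355).
So ∂z/∂E = −n_x/n_z = 0.51907 and ∂z/∂N = −n_y/n_z = 0.66054.
|∇z| = √(a²+b²) = 0.84008, so dip δ = arctan(0.84008) = 40.03°.
True thickness = vertical thickness × cos δ = 6 × cos 40.03° = 4.6 m.

4.6 m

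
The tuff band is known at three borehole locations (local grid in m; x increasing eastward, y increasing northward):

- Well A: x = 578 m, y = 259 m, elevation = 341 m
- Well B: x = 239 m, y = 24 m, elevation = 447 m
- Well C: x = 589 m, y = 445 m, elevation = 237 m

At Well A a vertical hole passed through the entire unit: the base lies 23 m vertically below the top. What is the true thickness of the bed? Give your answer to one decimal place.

20.0 m

Let the plane be z = a·x + b·y + c.
Well B−Well A: −339a − 235b = 106;  Well C−Well A: 11a + 186b = −104.
Solving gives a = 0.07812, b = −0.56376.
|∇z| = √(a²+b²) = 0.56915, so dip δ = arctan(0.56915) = 29.65°.
True thickness = vertical thickness × cos δ = 23 × cos 29.65° = 20.0 m.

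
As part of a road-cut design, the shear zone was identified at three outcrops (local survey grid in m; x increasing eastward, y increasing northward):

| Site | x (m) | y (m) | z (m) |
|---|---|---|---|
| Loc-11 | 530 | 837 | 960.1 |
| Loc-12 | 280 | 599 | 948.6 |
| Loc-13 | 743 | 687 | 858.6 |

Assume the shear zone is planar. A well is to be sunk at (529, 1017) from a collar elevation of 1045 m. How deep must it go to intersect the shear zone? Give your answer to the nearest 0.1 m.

27.9 m

Two edge vectors: Loc-11→Loc-12 = (-250, -238, -11.5), Loc-11→Loc-13 = (213, -150, -101.5).
Normal n = (Loc-11→Loc-12) × (Loc-11→Loc-13) = (22432, -27824.5, 88194).
So ∂z/∂x = −n_x/n_z = −0.254348 and ∂z/∂y = −n_y/n_z = 0.315492.
Intercept c from Loc-11: 960.1 + 134.80 − 264.07 = 830.84.
At (529, 1017): z_contact = −134.55 + 320.86 + 830.84 = 1017.14 m.
Depth below ground = 1045 − 1017.14 = 27.9 m.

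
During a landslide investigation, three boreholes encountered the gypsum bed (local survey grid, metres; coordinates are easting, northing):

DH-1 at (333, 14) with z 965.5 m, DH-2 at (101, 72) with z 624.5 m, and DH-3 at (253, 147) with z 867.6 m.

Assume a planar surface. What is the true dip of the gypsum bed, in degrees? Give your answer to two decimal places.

Let the plane be z = a·easting + b·northing + c.
DH-2−DH-1: −232a + 58b = −341;  DH-3−DH-1: −80a + 133b = −97.9.
Solving gives a = 1.51338, b = 0.17421.
Gradient magnitude |∇z| = √(a² + b²) = √(2.29032 + 0.03035) = 1.52338.
True dip = arctan(1.52338) = 56.72°, dipping toward W (azimuth ≈ 263°).

56.72°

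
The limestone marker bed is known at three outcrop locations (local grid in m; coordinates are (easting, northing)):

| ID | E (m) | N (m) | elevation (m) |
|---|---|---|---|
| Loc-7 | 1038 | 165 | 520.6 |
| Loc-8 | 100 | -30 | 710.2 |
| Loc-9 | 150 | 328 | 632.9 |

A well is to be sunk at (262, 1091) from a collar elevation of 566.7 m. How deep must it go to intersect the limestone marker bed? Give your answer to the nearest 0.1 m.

99.4 m

Let the plane be z = a·E + b·N + c.
Loc-8−Loc-7: −938a − 195b = 189.6;  Loc-9−Loc-7: −888a + 163b = 112.3.
Solving gives a = −0.161946, b = −0.193304.
Then c = 520.6 − a·1038 − b·165 = 720.60.
At (262, 1091): z_contact = −42.43 − 210.89 + 720.60 = 467.27 m.
Depth below ground = 566.7 − 467.27 = 99.4 m.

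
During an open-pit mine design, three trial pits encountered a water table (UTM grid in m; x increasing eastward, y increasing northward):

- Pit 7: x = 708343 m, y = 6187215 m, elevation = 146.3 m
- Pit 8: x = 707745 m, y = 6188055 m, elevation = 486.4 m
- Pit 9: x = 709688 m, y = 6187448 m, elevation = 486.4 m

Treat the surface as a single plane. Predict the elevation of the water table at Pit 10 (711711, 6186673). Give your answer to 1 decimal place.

411.9 m

Let the plane be z = a·x + b·y + c.
Pit 8−Pit 7: −598a + 840b = 340.1;  Pit 9−Pit 7: 1345a + 233b = 340.1.
Solving gives a = 0.162662650, b = 0.520681268.
Then c = 146.3 − a·708343 − b·6187215 = −3336641.60.
At (711711, 6186673): z = 115768.8 + 3221284.7 − 3336641.60 = 411.9 m.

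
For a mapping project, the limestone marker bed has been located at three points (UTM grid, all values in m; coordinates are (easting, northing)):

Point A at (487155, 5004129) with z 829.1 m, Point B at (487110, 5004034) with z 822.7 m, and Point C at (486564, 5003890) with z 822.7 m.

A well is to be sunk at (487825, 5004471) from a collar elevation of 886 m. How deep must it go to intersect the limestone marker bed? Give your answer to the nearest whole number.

44 m

Two edge vectors: Point A→Point B = (-45, -95, -6.4), Point A→Point C = (-591, -239, -6.4).
Normal n = (Point A→Point B) × (Point A→Point C) = (-921.6, 3494.4, -45390).
So ∂z/∂E = −n_x/n_z = −0.02030403 and ∂z/∂N = −n_y/n_z = 0.07698612.
Intercept c from Point A: 829.1 + 9891.21 − 385248.48 = −374528.17.
At (487825, 5004471): z_contact = −9904.8 + 385274.8 − 374528.17 = 841.8 m.
Depth below ground = 886 − 841.8 = 44 m.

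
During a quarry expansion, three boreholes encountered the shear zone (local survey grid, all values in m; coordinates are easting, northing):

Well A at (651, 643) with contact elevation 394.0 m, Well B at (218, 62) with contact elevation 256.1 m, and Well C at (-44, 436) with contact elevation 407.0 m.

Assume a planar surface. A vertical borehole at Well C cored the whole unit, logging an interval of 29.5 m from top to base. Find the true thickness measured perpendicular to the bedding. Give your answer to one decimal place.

27.9 m

Let the plane be z = a·easting + b·northing + c.
Well B−Well A: −433a − 581b = −137.9;  Well C−Well A: −695a − 207b = 13.
Solving gives a = −0.11490, b = 0.32298.
|∇z| = √(a²+b²) = 0.34281, so dip δ = arctan(0.34281) = 18.92°.
True thickness = vertical thickness × cos δ = 29.5 × cos 18.92° = 27.9 m.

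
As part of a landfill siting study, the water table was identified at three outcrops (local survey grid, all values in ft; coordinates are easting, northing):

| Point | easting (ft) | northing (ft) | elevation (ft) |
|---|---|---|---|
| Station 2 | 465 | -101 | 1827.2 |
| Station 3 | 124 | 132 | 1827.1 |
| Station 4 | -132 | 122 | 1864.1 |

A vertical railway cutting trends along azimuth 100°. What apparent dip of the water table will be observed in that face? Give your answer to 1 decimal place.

5.7°

Let the plane be z = a·easting + b·northing + c.
Station 3−Station 2: −341a + 233b = −0.1;  Station 4−Station 2: −597a + 223b = 36.9.
Solving gives a = −0.13670, b = −0.20049.
Unit vector along 100° is (sin 100°, cos 100°) = (0.9848, -0.1736).
Slope in that direction = a·(0.9848) + b·(-0.1736) = −0.09981.
Apparent dip = arctan|0.09981| = 5.7° (true dip is 13.6°, so apparent ≤ true as expected).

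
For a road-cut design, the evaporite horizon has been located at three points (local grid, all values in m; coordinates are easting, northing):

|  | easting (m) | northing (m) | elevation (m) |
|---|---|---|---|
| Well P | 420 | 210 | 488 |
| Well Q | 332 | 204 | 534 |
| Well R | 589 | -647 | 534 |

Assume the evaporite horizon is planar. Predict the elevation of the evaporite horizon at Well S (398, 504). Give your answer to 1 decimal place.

Let the plane be z = a·easting + b·northing + c.
Well Q−Well P: −88a − 6b = 46;  Well R−Well P: 169a − 857b = 46.
Solving gives a = −0.51218, b = −0.15468.
Then c = 488 − a·420 − b·210 = 735.60.
At (398, 504): z = −203.8 − 78.0 + 735.60 = 453.8 m.

453.8 m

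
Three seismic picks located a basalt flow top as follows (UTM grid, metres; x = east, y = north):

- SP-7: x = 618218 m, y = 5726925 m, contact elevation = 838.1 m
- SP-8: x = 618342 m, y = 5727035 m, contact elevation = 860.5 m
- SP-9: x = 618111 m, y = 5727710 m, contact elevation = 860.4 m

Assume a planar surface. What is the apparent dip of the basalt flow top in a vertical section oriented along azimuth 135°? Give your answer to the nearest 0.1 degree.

Let the plane be z = a·x + b·y + c.
SP-8−SP-7: 124a + 110b = 22.4;  SP-9−SP-7: −107a + 785b = 22.3.
Solving gives a = 0.13868, b = 0.04731.
Unit vector along 135° is (sin 135°, cos 135°) = (0.7071, -0.7071).
Slope in that direction = a·(0.7071) + b·(-0.7071) = 0.06461.
Apparent dip = arctan|0.06461| = 3.7° (true dip is 8.3°, so apparent ≤ true as expected).

3.7°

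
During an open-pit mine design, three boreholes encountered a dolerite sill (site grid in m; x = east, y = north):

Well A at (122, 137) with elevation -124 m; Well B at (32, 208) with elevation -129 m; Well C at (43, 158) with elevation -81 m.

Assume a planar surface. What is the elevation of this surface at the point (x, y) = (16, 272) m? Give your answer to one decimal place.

Let the plane be z = a·x + b·y + c.
Well B−Well A: −90a + 71b = −5;  Well C−Well A: −79a + 21b = 43.
Solving gives a = −0.84915, b = −1.14681.
Then c = -124 − a·122 − b·137 = 136.71.
At (16, 272): z = −13.6 − 311.9 + 136.71 = -188.8 m.

-188.8 m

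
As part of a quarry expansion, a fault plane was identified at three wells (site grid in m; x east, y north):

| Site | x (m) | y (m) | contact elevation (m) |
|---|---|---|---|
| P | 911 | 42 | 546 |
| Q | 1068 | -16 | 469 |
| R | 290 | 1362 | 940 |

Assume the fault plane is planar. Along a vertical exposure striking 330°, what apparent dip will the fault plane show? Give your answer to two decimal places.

Two edge vectors: P→Q = (157, -58, -77), P→R = (-621, 1320, 394).
Normal n = (P→Q) × (P→R) = (78788, -14041, 171222).
So ∂z/∂x = −n_x/n_z = −0.46015 and ∂z/∂y = −n_y/n_z = 0.08200.
Unit vector along 330° is (sin 330°, cos 330°) = (-0.5000, 0.8660).
Slope in that direction = a·(-0.5000) + b·(0.8660) = 0.30109.
Apparent dip = arctan|0.30109| = 16.76° (true dip is 25.1°, so apparent ≤ true as expected).

16.76°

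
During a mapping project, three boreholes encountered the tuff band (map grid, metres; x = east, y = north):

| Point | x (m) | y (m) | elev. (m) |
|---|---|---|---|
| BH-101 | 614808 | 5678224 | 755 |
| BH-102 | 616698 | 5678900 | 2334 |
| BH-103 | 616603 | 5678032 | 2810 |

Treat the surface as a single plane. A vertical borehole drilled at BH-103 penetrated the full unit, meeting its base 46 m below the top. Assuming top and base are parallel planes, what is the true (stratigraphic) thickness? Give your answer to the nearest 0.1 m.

Two edge vectors: BH-101→BH-102 = (1890, 676, 1579), BH-101→BH-103 = (1795, -192, 2055).
Normal n = (BH-101→BH-102) × (BH-101→BH-103) = (1692348, -1049645, -1576300).
So ∂z/∂x = −n_x/n_z = 1.07362 and ∂z/∂y = −n_y/n_z = −0.66589.
|∇z| = √(a²+b²) = 1.26336, so dip δ = arctan(1.26336) = 51.64°.
True thickness = vertical thickness × cos δ = 46 × cos 51.64° = 28.5 m.

28.5 m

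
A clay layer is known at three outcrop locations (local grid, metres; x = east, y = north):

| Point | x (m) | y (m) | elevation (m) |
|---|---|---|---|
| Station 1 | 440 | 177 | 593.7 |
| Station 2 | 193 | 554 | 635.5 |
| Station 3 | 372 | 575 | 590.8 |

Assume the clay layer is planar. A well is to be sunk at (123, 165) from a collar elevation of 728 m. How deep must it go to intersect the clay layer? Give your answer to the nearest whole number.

Two edge vectors: Station 1→Station 2 = (-247, 377, 41.8), Station 1→Station 3 = (-68, 398, -2.9).
Normal n = (Station 1→Station 2) × (Station 1→Station 3) = (-17729.7, -3558.7, -72670).
So ∂z/∂x = −n_x/n_z = −0.24398 and ∂z/∂y = −n_y/n_z = −0.04897.
Intercept c from Station 1: 593.7 + 107.35 + 8.67 = 709.72.
At (123, 165): z_contact = −30.0 − 8.1 + 709.72 = 671.6 m.
Depth below ground = 728 − 671.6 = 56 m.

56 m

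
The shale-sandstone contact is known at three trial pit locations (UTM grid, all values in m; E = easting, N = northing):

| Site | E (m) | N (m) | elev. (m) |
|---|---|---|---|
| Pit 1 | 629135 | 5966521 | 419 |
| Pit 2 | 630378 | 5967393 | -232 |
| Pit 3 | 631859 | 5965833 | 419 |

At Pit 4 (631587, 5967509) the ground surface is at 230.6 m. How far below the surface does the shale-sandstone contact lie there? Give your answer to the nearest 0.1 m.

Let the plane be z = a·E + b·N + c.
Pit 2−Pit 1: 1243a + 872b = −651;  Pit 3−Pit 1: 2724a − 688b = 0.
Solving gives a = −0.138643039, b = −0.548929705.
Then c = 419 − a·629135 − b·5966521 = 3362844.80.
At (631587, 5967509): z_contact = −87565.14 − 3275742.96 + 3362844.80 = -463.30 m.
Depth below ground = 230.6 − (-463.30) = 693.9 m.

693.9 m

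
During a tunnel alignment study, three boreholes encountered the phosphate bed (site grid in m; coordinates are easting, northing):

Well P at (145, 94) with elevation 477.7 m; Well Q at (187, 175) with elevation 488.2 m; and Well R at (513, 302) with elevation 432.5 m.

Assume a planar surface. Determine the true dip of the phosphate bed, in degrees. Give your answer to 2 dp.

Two edge vectors: Well P→Well Q = (42, 81, 10.5), Well P→Well R = (368, 208, -45.2).
Normal n = (Well P→Well Q) × (Well P→Well R) = (-5845.2, 5762.4, -21072).
So ∂z/∂easting = −n_x/n_z = −0.27739 and ∂z/∂northing = −n_y/n_z = 0.27346.
Gradient magnitude |∇z| = √(a² + b²) = √(0.07695 + 0.07478) = 0.38952.
True dip = arctan(0.38952) = 21.28°, dipping toward SE (azimuth ≈ 135°).

21.28°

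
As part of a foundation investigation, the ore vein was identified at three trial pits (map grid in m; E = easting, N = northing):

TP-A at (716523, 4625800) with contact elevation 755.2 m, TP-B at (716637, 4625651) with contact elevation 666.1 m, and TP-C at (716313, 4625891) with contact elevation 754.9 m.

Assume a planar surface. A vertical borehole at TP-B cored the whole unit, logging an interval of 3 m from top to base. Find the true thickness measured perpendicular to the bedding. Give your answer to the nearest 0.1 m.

Let the plane be z = a·E + b·N + c.
TP-B−TP-A: 114a − 149b = −89.1;  TP-C−TP-A: −210a + 91b = −0.3.
Solving gives a = 0.38979, b = 0.89621.
|∇z| = √(a²+b²) = 0.97731, so dip δ = arctan(0.97731) = 44.34°.
True thickness = vertical thickness × cos δ = 3 × cos 44.34° = 2.1 m.

2.1 m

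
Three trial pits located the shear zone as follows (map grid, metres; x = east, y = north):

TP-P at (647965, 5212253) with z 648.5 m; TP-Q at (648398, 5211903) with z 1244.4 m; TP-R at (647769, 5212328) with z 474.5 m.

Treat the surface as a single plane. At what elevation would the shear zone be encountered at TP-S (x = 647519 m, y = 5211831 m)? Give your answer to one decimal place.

932.7 m

Two edge vectors: TP-P→TP-Q = (433, -350, 595.9), TP-P→TP-R = (-196, 75, -174).
Normal n = (TP-P→TP-Q) × (TP-P→TP-R) = (16207.5, -41454.4, -36125).
So ∂z/∂x = −n_x/n_z = 0.448650519 and ∂z/∂y = −n_y/n_z = −1.147526644.
Intercept c from TP-P: 648.5 − 290709.83 + 5981199.19 = 5691137.86.
At (647519, 5211831): z = 290509.7 − 5980714.9 + 5691137.86 = 932.7 m.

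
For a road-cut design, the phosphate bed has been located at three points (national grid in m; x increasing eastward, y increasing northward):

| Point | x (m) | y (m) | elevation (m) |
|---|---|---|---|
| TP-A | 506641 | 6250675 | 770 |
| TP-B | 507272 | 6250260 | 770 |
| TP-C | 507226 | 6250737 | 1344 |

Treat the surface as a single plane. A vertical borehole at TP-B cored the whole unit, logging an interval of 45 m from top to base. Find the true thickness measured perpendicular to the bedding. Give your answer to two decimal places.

Two edge vectors: TP-A→TP-B = (631, -415, 0), TP-A→TP-C = (585, 62, 574).
Normal n = (TP-A→TP-B) × (TP-A→TP-C) = (-238210, -362194, 281897).
So ∂z/∂x = −n_x/n_z = 0.84502 and ∂z/∂y = −n_y/n_z = 1.28485.
|∇z| = √(a²+b²) = 1.53782, so dip δ = arctan(1.53782) = 56.97°.
True thickness = vertical thickness × cos δ = 45 × cos 56.97° = 24.53 m.

24.53 m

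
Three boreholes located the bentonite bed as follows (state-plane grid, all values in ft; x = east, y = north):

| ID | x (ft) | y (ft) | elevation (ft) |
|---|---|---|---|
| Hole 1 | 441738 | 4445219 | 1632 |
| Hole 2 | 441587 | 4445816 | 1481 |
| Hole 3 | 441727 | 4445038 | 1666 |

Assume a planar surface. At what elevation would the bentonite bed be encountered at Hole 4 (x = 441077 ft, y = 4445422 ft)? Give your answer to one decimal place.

1454.2 ft

Let the plane be z = a·x + b·y + c.
Hole 2−Hole 1: −151a + 597b = −151;  Hole 3−Hole 1: −11a − 181b = 34.
Solving gives a = 0.207475367, b = −0.200454304.
Then c = 1632 − a·441738 − b·4445219 = 801045.53.
At (441077, 4445422): z = 91512.6 − 891104.0 + 801045.53 = 1454.2 ft.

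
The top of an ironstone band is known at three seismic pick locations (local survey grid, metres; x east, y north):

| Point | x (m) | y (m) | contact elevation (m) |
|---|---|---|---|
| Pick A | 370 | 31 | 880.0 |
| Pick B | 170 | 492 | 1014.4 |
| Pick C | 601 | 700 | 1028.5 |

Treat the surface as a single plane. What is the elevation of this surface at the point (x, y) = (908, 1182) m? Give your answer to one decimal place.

Let the plane be z = a·x + b·y + c.
Pick B−Pick A: −200a + 461b = 134.4;  Pick C−Pick A: 231a + 669b = 148.5.
Solving gives a = −0.089288, b = 0.252803.
Then c = 880 − a·370 − b·31 = 905.20.
At (908, 1182): z = −81.1 + 298.8 + 905.20 = 1122.9 m.

1122.9 m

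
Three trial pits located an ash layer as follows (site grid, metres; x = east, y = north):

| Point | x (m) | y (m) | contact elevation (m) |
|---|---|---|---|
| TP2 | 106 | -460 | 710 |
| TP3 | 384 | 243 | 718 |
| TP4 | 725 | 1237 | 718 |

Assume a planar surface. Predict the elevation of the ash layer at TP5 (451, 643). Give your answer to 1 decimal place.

Let the plane be z = a·x + b·y + c.
TP3−TP2: 278a + 703b = 8;  TP4−TP2: 619a + 1697b = 8.
Solving gives a = 0.217214, b = −0.074517.
Then c = 710 − a·106 − b·-460 = 652.70.
At (451, 643): z = 98.0 − 47.9 + 652.70 = 702.7 m.

702.7 m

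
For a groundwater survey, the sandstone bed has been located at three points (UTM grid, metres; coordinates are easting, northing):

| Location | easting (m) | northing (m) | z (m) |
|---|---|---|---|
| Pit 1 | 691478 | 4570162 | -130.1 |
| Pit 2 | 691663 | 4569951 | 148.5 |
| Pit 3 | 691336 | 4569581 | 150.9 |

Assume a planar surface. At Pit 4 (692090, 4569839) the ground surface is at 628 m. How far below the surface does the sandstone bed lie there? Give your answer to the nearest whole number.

86 m

Let the plane be z = a·easting + b·northing + c.
Pit 2−Pit 1: 185a − 211b = 278.6;  Pit 3−Pit 1: −142a − 581b = 281.
Solving gives a = 0.74629203, b = −0.66604728.
Then c = -130.1 − a·691478 − b·4570162 = 2527769.34.
At (692090, 4569839): z_contact = 516501.2 − 3043728.8 + 2527769.34 = 541.8 m.
Depth below ground = 628 − 541.8 = 86 m.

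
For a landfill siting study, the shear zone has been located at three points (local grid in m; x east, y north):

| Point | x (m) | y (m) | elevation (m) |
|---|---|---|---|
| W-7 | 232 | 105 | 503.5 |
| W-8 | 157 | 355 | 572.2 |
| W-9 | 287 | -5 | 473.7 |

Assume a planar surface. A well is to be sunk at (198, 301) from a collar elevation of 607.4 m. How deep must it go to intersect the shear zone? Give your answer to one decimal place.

49.6 m

Let the plane be z = a·x + b·y + c.
W-8−W-7: −75a + 250b = 68.7;  W-9−W-7: 55a − 110b = −29.8.
Solving gives a = 0.01945, b = 0.28064.
Then c = 503.5 − a·232 − b·105 = 469.52.
At (198, 301): z_contact = 3.85 + 84.47 + 469.52 = 557.84 m.
Depth below ground = 607.4 − 557.84 = 49.6 m.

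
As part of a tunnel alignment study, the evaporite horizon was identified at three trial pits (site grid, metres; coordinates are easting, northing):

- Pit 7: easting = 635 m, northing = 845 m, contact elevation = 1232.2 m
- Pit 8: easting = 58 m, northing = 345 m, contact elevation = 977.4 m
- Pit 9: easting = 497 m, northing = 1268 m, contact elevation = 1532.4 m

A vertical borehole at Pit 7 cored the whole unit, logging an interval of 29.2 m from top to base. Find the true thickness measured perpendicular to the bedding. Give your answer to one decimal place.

Two edge vectors: Pit 7→Pit 8 = (-577, -500, -254.8), Pit 7→Pit 9 = (-138, 423, 300.2).
Normal n = (Pit 7→Pit 8) × (Pit 7→Pit 9) = (-42319.6, 208377.8, -313071).
So ∂z/∂easting = −n_x/n_z = −0.13518 and ∂z/∂northing = −n_y/n_z = 0.66559.
|∇z| = √(a²+b²) = 0.67918, so dip δ = arctan(0.67918) = 34.18°.
True thickness = vertical thickness × cos δ = 29.2 × cos 34.18° = 24.2 m.

24.2 m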